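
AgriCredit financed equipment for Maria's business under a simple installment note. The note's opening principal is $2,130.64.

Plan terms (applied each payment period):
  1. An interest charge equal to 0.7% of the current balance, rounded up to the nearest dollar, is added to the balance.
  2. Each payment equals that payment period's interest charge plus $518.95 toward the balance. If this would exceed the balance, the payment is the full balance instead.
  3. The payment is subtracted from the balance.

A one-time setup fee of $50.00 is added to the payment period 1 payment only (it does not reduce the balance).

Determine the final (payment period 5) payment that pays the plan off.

Payment period 1: $2,130.64 +$15.00 interest = $2,145.64; pay $533.95 (+ $50.00 fee) → $1,611.69
Payment period 2: $1,611.69 +$12.00 interest = $1,623.69; pay $530.95 → $1,092.74
Payment period 3: $1,092.74 +$8.00 interest = $1,100.74; pay $526.95 → $573.79
Payment period 4: $573.79 +$5.00 interest = $578.79; pay $523.95 → $54.84
Payment period 5: $54.84 +$1.00 interest = $55.84; pay $55.84 → $0.00

$55.84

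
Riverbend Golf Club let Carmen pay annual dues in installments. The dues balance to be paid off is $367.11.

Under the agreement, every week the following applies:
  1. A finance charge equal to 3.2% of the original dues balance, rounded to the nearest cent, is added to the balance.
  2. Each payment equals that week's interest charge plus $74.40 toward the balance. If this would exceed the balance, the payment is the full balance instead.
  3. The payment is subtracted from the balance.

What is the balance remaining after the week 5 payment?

Week 1: opening $367.11; interest $11.75 → $378.86; payment $86.15; balance $292.71
Week 2: opening $292.71; interest $11.75 → $304.46; payment $86.15; balance $218.31
Week 3: opening $218.31; interest $11.75 → $230.06; payment $86.15; balance $143.91
Week 4: opening $143.91; interest $11.75 → $155.66; payment $86.15; balance $69.51
Week 5: opening $69.51; interest $11.75 → $81.26; payment $81.26; balance $0.00

$0.00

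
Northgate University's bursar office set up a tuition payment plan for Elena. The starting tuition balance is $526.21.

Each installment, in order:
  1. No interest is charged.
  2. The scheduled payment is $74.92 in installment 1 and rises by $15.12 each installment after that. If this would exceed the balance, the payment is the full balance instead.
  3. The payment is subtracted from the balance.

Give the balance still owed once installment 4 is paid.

$135.81

# | Opening | Payment | End bal
1 | $526.21 | $74.92 | $451.29
2 | $451.29 | $90.04 | $361.25
3 | $361.25 | $105.16 | $256.09
4 | $256.09 | $120.28 | $135.81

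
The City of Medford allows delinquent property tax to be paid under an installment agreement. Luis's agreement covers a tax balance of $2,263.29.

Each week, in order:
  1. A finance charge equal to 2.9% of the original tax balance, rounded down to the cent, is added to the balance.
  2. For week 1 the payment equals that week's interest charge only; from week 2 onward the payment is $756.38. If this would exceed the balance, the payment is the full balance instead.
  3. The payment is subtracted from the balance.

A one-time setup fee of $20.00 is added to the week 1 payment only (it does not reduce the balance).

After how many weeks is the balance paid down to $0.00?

Week 1: opening $2,263.29; interest $65.63 → $2,328.92; payment $65.63 (+ $20.00 fee); balance $2,263.29
Week 2: opening $2,263.29; interest $65.63 → $2,328.92; payment $756.38; balance $1,572.54
Week 3: opening $1,572.54; interest $65.63 → $1,638.17; payment $756.38; balance $881.79
Week 4: opening $881.79; interest $65.63 → $947.42; payment $756.38; balance $191.04
Week 5: opening $191.04; interest $65.63 → $256.67; payment $256.67; balance $0.00
Balance reaches $0.00 in week 5.

5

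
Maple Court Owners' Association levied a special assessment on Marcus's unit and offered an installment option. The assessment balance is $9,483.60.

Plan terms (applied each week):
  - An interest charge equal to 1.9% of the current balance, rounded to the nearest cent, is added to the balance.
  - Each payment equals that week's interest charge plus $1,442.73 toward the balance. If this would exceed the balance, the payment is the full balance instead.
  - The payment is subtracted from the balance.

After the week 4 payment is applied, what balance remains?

Week 1: opening $9,483.60; interest $180.19 → $9,663.79; payment $1,622.92; balance $8,040.87
Week 2: opening $8,040.87; interest $152.78 → $8,193.65; payment $1,595.51; balance $6,598.14
Week 3: opening $6,598.14; interest $125.36 → $6,723.50; payment $1,568.09; balance $5,155.41
Week 4: opening $5,155.41; interest $97.95 → $5,253.36; payment $1,540.68; balance $3,712.68

$3,712.68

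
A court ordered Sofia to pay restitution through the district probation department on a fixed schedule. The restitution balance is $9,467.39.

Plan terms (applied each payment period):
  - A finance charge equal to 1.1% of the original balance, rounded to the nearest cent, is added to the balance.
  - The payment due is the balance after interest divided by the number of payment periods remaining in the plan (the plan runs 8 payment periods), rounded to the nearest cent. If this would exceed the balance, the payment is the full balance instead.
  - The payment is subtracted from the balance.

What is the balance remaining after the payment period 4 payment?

# | Opening | Interest | Payment | End bal
1 | $9,467.39 | $104.14 | $1,196.44 | $8,375.09
2 | $8,375.09 | $104.14 | $1,211.32 | $7,267.91
3 | $7,267.91 | $104.14 | $1,228.68 | $6,143.37
4 | $6,143.37 | $104.14 | $1,249.50 | $4,998.01

$4,998.01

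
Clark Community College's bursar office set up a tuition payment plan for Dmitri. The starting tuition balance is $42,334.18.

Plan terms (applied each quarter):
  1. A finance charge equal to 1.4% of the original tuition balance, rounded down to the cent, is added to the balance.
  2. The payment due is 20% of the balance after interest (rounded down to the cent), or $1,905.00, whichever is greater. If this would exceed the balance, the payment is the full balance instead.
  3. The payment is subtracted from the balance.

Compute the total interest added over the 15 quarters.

$8,890.05

Quarter 1: $42,334.18 +$592.67 interest = $42,926.85; pay $8,585.37 → $34,341.48
Quarter 2: $34,341.48 +$592.67 interest = $34,934.15; pay $6,986.83 → $27,947.32
Quarter 3: $27,947.32 +$592.67 interest = $28,539.99; pay $5,707.99 → $22,832.00
Quarter 4: $22,832.00 +$592.67 interest = $23,424.67; pay $4,684.93 → $18,739.74
Quarter 5: $18,739.74 +$592.67 interest = $19,332.41; pay $3,866.48 → $15,465.93
Quarter 6: $15,465.93 +$592.67 interest = $16,058.60; pay $3,211.72 → $12,846.88
Quarter 7: $12,846.88 +$592.67 interest = $13,439.55; pay $2,687.91 → $10,751.64
Quarter 8: $10,751.64 +$592.67 interest = $11,344.31; pay $2,268.86 → $9,075.45
Quarter 9: $9,075.45 +$592.67 interest = $9,668.12; pay $1,933.62 → $7,734.50
Quarter 10: $7,734.50 +$592.67 interest = $8,327.17; pay $1,905.00 → $6,422.17
Quarter 11: $6,422.17 +$592.67 interest = $7,014.84; pay $1,905.00 → $5,109.84
Quarter 12: $5,109.84 +$592.67 interest = $5,702.51; pay $1,905.00 → $3,797.51
Quarter 13: $3,797.51 +$592.67 interest = $4,390.18; pay $1,905.00 → $2,485.18
Quarter 14: $2,485.18 +$592.67 interest = $3,077.85; pay $1,905.00 → $1,172.85
Quarter 15: $1,172.85 +$592.67 interest = $1,765.52; pay $1,765.52 → $0.00
Total interest: $592.67 + $592.67 + $592.67 + $592.67 + $592.67 + $592.67 + $592.67 + $592.67 + $592.67 + $592.67 + $592.67 + $592.67 + $592.67 + $592.67 + $592.67 = $8,890.05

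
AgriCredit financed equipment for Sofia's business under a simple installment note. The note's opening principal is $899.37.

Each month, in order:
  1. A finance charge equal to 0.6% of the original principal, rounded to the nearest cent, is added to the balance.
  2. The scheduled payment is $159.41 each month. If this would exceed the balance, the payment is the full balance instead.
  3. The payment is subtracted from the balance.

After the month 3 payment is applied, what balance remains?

Month 1: opening $899.37; interest $5.40 → $904.77; payment $159.41; balance $745.36
Month 2: opening $745.36; interest $5.40 → $750.76; payment $159.41; balance $591.35
Month 3: opening $591.35; interest $5.40 → $596.75; payment $159.41; balance $437.34

$437.34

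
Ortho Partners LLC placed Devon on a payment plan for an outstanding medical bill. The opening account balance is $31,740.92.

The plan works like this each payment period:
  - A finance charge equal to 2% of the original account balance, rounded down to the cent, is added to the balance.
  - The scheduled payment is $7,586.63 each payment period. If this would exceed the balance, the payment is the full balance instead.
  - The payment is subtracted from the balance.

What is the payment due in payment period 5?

Payment period 1: opening $31,740.92; interest $634.81 → $32,375.73; payment $7,586.63; balance $24,789.10
Payment period 2: opening $24,789.10; interest $634.81 → $25,423.91; payment $7,586.63; balance $17,837.28
Payment period 3: opening $17,837.28; interest $634.81 → $18,472.09; payment $7,586.63; balance $10,885.46
Payment period 4: opening $10,885.46; interest $634.81 → $11,520.27; payment $7,586.63; balance $3,933.64
Payment period 5: opening $3,933.64; interest $634.81 → $4,568.45; payment $4,568.45; balance $0.00

$4,568.45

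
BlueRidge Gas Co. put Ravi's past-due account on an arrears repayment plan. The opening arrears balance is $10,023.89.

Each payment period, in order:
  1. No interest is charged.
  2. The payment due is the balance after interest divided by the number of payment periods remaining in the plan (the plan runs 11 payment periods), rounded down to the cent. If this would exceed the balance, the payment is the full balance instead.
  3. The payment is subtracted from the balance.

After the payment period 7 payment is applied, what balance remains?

Payment period 1: opening $10,023.89; payment $911.26; balance $9,112.63
Payment period 2: opening $9,112.63; payment $911.26; balance $8,201.37
Payment period 3: opening $8,201.37; payment $911.26; balance $7,290.11
Payment period 4: opening $7,290.11; payment $911.26; balance $6,378.85
Payment period 5: opening $6,378.85; payment $911.26; balance $5,467.59
Payment period 6: opening $5,467.59; payment $911.26; balance $4,556.33
Payment period 7: opening $4,556.33; payment $911.26; balance $3,645.07

$3,645.07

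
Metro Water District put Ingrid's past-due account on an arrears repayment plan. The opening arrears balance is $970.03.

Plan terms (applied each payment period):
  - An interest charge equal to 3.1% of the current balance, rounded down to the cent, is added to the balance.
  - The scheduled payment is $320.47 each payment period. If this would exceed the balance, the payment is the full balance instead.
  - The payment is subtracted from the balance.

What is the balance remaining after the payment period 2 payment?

$380.22

Payment period 1: opening $970.03; interest $30.07 → $1,000.10; payment $320.47; balance $679.63
Payment period 2: opening $679.63; interest $21.06 → $700.69; payment $320.47; balance $380.22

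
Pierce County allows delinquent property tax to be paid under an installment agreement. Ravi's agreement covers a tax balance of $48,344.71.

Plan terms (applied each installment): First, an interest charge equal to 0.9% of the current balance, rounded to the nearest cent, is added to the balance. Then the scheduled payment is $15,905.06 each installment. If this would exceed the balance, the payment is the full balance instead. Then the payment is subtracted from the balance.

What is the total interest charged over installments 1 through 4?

$900.00

Installment 1: opening $48,344.71; interest $435.10 → $48,779.81; payment $15,905.06; balance $32,874.75
Installment 2: opening $32,874.75; interest $295.87 → $33,170.62; payment $15,905.06; balance $17,265.56
Installment 3: opening $17,265.56; interest $155.39 → $17,420.95; payment $15,905.06; balance $1,515.89
Installment 4: opening $1,515.89; interest $13.64 → $1,529.53; payment $1,529.53; balance $0.00
Total interest: $435.10 + $295.87 + $155.39 + $13.64 = $900.00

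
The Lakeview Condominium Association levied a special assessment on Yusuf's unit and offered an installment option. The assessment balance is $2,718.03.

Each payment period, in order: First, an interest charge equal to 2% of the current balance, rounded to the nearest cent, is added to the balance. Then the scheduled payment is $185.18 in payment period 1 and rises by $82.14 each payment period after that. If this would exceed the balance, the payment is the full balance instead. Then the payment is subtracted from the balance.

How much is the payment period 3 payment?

$349.46

Payment period 1: opening $2,718.03; interest $54.36 → $2,772.39; payment $185.18; balance $2,587.21
Payment period 2: opening $2,587.21; interest $51.74 → $2,638.95; payment $267.32; balance $2,371.63
Payment period 3: opening $2,371.63; interest $47.43 → $2,419.06; payment $349.46; balance $2,069.60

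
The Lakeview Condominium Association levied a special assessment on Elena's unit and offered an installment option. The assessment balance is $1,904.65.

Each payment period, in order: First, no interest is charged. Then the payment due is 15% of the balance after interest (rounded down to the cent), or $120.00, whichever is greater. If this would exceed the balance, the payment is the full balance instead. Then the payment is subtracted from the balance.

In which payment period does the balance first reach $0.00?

12

Payment period 1: $1,904.65 − $285.69 → $1,618.96
Payment period 2: $1,618.96 − $242.84 → $1,376.12
Payment period 3: $1,376.12 − $206.41 → $1,169.71
Payment period 4: $1,169.71 − $175.45 → $994.26
Payment period 5: $994.26 − $149.13 → $845.13
Payment period 6: $845.13 − $126.76 → $718.37
Payment period 7: $718.37 − $120.00 → $598.37
Payment period 8: $598.37 − $120.00 → $478.37
Payment period 9: $478.37 − $120.00 → $358.37
Payment period 10: $358.37 − $120.00 → $238.37
Payment period 11: $238.37 − $120.00 → $118.37
Payment period 12: $118.37 − $118.37 → $0.00
Balance reaches $0.00 in payment period 12.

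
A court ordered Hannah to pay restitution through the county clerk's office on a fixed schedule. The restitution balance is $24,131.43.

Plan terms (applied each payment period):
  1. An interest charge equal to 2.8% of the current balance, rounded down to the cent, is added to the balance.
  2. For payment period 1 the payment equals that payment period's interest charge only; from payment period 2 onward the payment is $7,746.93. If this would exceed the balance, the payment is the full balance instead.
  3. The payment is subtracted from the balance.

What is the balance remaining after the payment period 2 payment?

$17,060.18

Payment period 1: $24,131.43 +$675.68 interest = $24,807.11; pay $675.68 → $24,131.43
Payment period 2: $24,131.43 +$675.68 interest = $24,807.11; pay $7,746.93 → $17,060.18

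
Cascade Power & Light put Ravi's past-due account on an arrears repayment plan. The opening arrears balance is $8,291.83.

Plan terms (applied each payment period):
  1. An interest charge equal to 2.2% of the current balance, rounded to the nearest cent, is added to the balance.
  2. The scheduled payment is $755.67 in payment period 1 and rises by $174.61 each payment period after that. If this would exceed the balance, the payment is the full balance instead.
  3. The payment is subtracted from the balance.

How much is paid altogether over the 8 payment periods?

Payment period 1: $8,291.83 +$182.42 interest = $8,474.25; pay $755.67 → $7,718.58
Payment period 2: $7,718.58 +$169.81 interest = $7,888.39; pay $930.28 → $6,958.11
Payment period 3: $6,958.11 +$153.08 interest = $7,111.19; pay $1,104.89 → $6,006.30
Payment period 4: $6,006.30 +$132.14 interest = $6,138.44; pay $1,279.50 → $4,858.94
Payment period 5: $4,858.94 +$106.90 interest = $4,965.84; pay $1,454.11 → $3,511.73
Payment period 6: $3,511.73 +$77.26 interest = $3,588.99; pay $1,628.72 → $1,960.27
Payment period 7: $1,960.27 +$43.13 interest = $2,003.40; pay $1,803.33 → $200.07
Payment period 8: $200.07 +$4.40 interest = $204.47; pay $204.47 → $0.00
Total paid: $9,160.97

$9,160.97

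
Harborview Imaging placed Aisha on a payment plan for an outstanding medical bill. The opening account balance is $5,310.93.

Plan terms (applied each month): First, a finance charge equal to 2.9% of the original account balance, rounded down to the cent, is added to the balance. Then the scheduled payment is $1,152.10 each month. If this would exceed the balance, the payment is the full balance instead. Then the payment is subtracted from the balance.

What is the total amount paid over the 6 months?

$6,234.99

Month 1: $5,310.93 +$154.01 interest = $5,464.94; pay $1,152.10 → $4,312.84
Month 2: $4,312.84 +$154.01 interest = $4,466.85; pay $1,152.10 → $3,314.75
Month 3: $3,314.75 +$154.01 interest = $3,468.76; pay $1,152.10 → $2,316.66
Month 4: $2,316.66 +$154.01 interest = $2,470.67; pay $1,152.10 → $1,318.57
Month 5: $1,318.57 +$154.01 interest = $1,472.58; pay $1,152.10 → $320.48
Month 6: $320.48 +$154.01 interest = $474.49; pay $474.49 → $0.00
Total paid: $6,234.99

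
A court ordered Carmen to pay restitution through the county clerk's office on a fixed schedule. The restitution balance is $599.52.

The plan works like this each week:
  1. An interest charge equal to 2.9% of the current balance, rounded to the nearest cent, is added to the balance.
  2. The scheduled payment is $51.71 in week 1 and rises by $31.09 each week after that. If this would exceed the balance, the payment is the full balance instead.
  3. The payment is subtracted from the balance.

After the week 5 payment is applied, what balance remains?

Week 1: opening $599.52; interest $17.39 → $616.91; payment $51.71; balance $565.20
Week 2: opening $565.20; interest $16.39 → $581.59; payment $82.80; balance $498.79
Week 3: opening $498.79; interest $14.46 → $513.25; payment $113.89; balance $399.36
Week 4: opening $399.36; interest $11.58 → $410.94; payment $144.98; balance $265.96
Week 5: opening $265.96; interest $7.71 → $273.67; payment $176.07; balance $97.60

$97.60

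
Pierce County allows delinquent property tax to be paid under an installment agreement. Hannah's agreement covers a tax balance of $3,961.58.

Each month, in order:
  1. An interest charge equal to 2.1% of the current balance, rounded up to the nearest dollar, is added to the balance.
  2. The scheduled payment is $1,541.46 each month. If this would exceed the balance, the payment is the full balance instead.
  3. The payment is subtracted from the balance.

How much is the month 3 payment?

$1,037.66

Month 1: opening $3,961.58; interest $84.00 → $4,045.58; payment $1,541.46; balance $2,504.12
Month 2: opening $2,504.12; interest $53.00 → $2,557.12; payment $1,541.46; balance $1,015.66
Month 3: opening $1,015.66; interest $22.00 → $1,037.66; payment $1,037.66; balance $0.00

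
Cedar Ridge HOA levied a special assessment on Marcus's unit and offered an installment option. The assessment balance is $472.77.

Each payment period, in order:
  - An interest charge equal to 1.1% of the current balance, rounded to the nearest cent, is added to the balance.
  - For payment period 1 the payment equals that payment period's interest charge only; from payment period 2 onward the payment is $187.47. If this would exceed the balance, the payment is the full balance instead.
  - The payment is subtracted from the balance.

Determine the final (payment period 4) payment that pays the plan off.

Payment period 1: $472.77 +$5.20 interest = $477.97; pay $5.20 → $472.77
Payment period 2: $472.77 +$5.20 interest = $477.97; pay $187.47 → $290.50
Payment period 3: $290.50 +$3.20 interest = $293.70; pay $187.47 → $106.23
Payment period 4: $106.23 +$1.17 interest = $107.40; pay $107.40 → $0.00

$107.40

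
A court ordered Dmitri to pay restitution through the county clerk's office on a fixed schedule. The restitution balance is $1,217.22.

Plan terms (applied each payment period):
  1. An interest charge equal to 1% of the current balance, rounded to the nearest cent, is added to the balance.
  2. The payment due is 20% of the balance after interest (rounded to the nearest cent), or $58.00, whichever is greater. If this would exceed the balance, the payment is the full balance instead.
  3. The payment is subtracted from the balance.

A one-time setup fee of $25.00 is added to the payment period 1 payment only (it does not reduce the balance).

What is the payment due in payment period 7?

Payment period 1: $1,217.22 +$12.17 interest = $1,229.39; pay $245.88 (+ $25.00 fee) → $983.51
Payment period 2: $983.51 +$9.84 interest = $993.35; pay $198.67 → $794.68
Payment period 3: $794.68 +$7.95 interest = $802.63; pay $160.53 → $642.10
Payment period 4: $642.10 +$6.42 interest = $648.52; pay $129.70 → $518.82
Payment period 5: $518.82 +$5.19 interest = $524.01; pay $104.80 → $419.21
Payment period 6: $419.21 +$4.19 interest = $423.40; pay $84.68 → $338.72
Payment period 7: $338.72 +$3.39 interest = $342.11; pay $68.42 → $273.69

$68.42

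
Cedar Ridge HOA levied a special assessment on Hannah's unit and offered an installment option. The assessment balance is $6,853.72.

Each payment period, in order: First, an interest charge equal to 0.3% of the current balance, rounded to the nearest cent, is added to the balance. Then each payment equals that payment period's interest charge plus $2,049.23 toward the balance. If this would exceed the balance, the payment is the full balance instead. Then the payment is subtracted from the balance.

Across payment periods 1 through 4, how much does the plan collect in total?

$6,899.08

Payment period 1: $6,853.72 +$20.56 interest = $6,874.28; pay $2,069.79 → $4,804.49
Payment period 2: $4,804.49 +$14.41 interest = $4,818.90; pay $2,063.64 → $2,755.26
Payment period 3: $2,755.26 +$8.27 interest = $2,763.53; pay $2,057.50 → $706.03
Payment period 4: $706.03 +$2.12 interest = $708.15; pay $708.15 → $0.00
Total paid: $6,899.08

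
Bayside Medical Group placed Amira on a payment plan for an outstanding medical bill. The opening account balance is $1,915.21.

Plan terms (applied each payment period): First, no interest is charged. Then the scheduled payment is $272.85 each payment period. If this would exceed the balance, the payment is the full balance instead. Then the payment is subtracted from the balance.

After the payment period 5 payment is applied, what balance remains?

$550.96

Payment period 1: opening $1,915.21; payment $272.85; balance $1,642.36
Payment period 2: opening $1,642.36; payment $272.85; balance $1,369.51
Payment period 3: opening $1,369.51; payment $272.85; balance $1,096.66
Payment period 4: opening $1,096.66; payment $272.85; balance $823.81
Payment period 5: opening $823.81; payment $272.85; balance $550.96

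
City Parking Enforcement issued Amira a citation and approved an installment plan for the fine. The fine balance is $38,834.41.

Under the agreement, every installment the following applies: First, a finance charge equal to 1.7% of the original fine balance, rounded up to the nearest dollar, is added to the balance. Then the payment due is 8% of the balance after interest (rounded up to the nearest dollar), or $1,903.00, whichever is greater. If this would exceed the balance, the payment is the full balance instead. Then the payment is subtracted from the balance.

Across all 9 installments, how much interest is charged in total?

# | Opening | Interest | Payment | End bal
1 | $38,834.41 | $661.00 | $3,160.00 | $36,335.41
2 | $36,335.41 | $661.00 | $2,960.00 | $34,036.41
3 | $34,036.41 | $661.00 | $2,776.00 | $31,921.41
4 | $31,921.41 | $661.00 | $2,607.00 | $29,975.41
5 | $29,975.41 | $661.00 | $2,451.00 | $28,185.41
6 | $28,185.41 | $661.00 | $2,308.00 | $26,538.41
7 | $26,538.41 | $661.00 | $2,176.00 | $25,023.41
8 | $25,023.41 | $661.00 | $2,055.00 | $23,629.41
9 | $23,629.41 | $661.00 | $1,944.00 | $22,346.41
Total interest: $661.00 + $661.00 + $661.00 + $661.00 + $661.00 + $661.00 + $661.00 + $661.00 + $661.00 = $5,949.00

$5,949.00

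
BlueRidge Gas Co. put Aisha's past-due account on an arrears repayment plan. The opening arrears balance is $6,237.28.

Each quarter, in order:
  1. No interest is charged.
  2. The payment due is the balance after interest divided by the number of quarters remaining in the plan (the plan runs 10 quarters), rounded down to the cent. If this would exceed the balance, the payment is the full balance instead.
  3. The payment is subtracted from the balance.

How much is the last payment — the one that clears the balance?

$623.73

Quarter 1: opening $6,237.28; payment $623.72; balance $5,613.56
Quarter 2: opening $5,613.56; payment $623.72; balance $4,989.84
Quarter 3: opening $4,989.84; payment $623.73; balance $4,366.11
Quarter 4: opening $4,366.11; payment $623.73; balance $3,742.38
Quarter 5: opening $3,742.38; payment $623.73; balance $3,118.65
Quarter 6: opening $3,118.65; payment $623.73; balance $2,494.92
Quarter 7: opening $2,494.92; payment $623.73; balance $1,871.19
Quarter 8: opening $1,871.19; payment $623.73; balance $1,247.46
Quarter 9: opening $1,247.46; payment $623.73; balance $623.73
Quarter 10: opening $623.73; payment $623.73; balance $0.00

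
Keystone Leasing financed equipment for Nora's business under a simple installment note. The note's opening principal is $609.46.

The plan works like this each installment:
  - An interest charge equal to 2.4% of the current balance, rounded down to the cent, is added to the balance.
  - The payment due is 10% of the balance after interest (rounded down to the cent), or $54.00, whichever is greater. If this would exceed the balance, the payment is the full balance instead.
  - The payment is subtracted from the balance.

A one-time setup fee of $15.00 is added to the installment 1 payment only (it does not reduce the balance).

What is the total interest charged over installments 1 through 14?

$105.68

Installment 1: opening $609.46; interest $14.62 → $624.08; payment $62.40 (+ $15.00 fee); balance $561.68
Installment 2: opening $561.68; interest $13.48 → $575.16; payment $57.51; balance $517.65
Installment 3: opening $517.65; interest $12.42 → $530.07; payment $54.00; balance $476.07
Installment 4: opening $476.07; interest $11.42 → $487.49; payment $54.00; balance $433.49
Installment 5: opening $433.49; interest $10.40 → $443.89; payment $54.00; balance $389.89
Installment 6: opening $389.89; interest $9.35 → $399.24; payment $54.00; balance $345.24
Installment 7: opening $345.24; interest $8.28 → $353.52; payment $54.00; balance $299.52
Installment 8: opening $299.52; interest $7.18 → $306.70; payment $54.00; balance $252.70
Installment 9: opening $252.70; interest $6.06 → $258.76; payment $54.00; balance $204.76
Installment 10: opening $204.76; interest $4.91 → $209.67; payment $54.00; balance $155.67
Installment 11: opening $155.67; interest $3.73 → $159.40; payment $54.00; balance $105.40
Installment 12: opening $105.40; interest $2.52 → $107.92; payment $54.00; balance $53.92
Installment 13: opening $53.92; interest $1.29 → $55.21; payment $54.00; balance $1.21
Installment 14: opening $1.21; interest $0.02 → $1.23; payment $1.23; balance $0.00
Total interest: $14.62 + $13.48 + $12.42 + $11.42 + $10.40 + $9.35 + $8.28 + $7.18 + $6.06 + $4.91 + $3.73 + $2.52 + $1.29 + $0.02 = $105.68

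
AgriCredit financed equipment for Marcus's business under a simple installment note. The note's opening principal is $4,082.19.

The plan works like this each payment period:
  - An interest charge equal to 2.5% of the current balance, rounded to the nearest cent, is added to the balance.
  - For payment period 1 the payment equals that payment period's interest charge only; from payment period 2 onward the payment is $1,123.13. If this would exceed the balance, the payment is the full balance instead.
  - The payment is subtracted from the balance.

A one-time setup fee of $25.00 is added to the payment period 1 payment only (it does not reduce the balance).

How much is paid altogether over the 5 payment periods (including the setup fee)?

# | Opening | Interest | Payment | Fee | End bal
1 | $4,082.19 | $102.05 | $102.05 | $25.00 | $4,082.19
2 | $4,082.19 | $102.05 | $1,123.13 | — | $3,061.11
3 | $3,061.11 | $76.53 | $1,123.13 | — | $2,014.51
4 | $2,014.51 | $50.36 | $1,123.13 | — | $941.74
5 | $941.74 | $23.54 | $965.28 | — | $0.00
Total paid: $4,461.72

$4,461.72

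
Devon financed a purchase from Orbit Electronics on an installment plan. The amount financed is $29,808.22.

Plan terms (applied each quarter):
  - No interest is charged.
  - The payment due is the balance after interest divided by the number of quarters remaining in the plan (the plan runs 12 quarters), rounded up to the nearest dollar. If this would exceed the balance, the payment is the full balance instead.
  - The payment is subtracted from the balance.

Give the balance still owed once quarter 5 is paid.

# | Opening | Payment | End bal
1 | $29,808.22 | $2,485.00 | $27,323.22
2 | $27,323.22 | $2,484.00 | $24,839.22
3 | $24,839.22 | $2,484.00 | $22,355.22
4 | $22,355.22 | $2,484.00 | $19,871.22
5 | $19,871.22 | $2,484.00 | $17,387.22

$17,387.22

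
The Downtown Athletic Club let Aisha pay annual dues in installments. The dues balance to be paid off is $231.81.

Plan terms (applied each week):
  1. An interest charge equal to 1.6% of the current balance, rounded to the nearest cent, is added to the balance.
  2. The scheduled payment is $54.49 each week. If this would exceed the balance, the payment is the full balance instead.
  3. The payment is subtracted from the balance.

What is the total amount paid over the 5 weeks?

$242.10

Week 1: opening $231.81; interest $3.71 → $235.52; payment $54.49; balance $181.03
Week 2: opening $181.03; interest $2.90 → $183.93; payment $54.49; balance $129.44
Week 3: opening $129.44; interest $2.07 → $131.51; payment $54.49; balance $77.02
Week 4: opening $77.02; interest $1.23 → $78.25; payment $54.49; balance $23.76
Week 5: opening $23.76; interest $0.38 → $24.14; payment $24.14; balance $0.00
Total paid: $242.10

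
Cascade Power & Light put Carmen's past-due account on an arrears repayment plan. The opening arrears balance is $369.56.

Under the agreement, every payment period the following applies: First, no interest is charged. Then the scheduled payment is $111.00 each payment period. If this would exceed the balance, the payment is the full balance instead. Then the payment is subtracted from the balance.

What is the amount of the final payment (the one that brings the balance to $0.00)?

Payment period 1: opening $369.56; payment $111.00; balance $258.56
Payment period 2: opening $258.56; payment $111.00; balance $147.56
Payment period 3: opening $147.56; payment $111.00; balance $36.56
Payment period 4: opening $36.56; payment $36.56; balance $0.00

$36.56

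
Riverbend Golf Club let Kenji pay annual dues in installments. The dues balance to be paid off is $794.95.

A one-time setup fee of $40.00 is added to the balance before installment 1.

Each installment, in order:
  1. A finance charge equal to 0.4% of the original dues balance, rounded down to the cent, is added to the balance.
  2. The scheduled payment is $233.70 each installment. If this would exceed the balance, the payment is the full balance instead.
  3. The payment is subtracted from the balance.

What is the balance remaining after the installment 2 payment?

Installment 1: $834.95 +$3.17 interest = $838.12; pay $233.70 → $604.42
Installment 2: $604.42 +$3.17 interest = $607.59; pay $233.70 → $373.89

$373.89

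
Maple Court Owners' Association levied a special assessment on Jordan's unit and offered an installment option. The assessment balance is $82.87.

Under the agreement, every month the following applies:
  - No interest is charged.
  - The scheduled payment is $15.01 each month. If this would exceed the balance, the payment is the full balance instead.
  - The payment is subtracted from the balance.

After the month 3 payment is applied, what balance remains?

$37.84

# | Opening | Payment | End bal
1 | $82.87 | $15.01 | $67.86
2 | $67.86 | $15.01 | $52.85
3 | $52.85 | $15.01 | $37.84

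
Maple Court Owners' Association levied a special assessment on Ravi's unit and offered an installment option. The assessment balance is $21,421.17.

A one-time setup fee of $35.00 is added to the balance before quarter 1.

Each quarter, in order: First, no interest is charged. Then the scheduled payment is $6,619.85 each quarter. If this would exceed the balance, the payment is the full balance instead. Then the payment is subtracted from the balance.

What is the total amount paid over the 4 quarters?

Quarter 1: $21,456.17 − $6,619.85 → $14,836.32
Quarter 2: $14,836.32 − $6,619.85 → $8,216.47
Quarter 3: $8,216.47 − $6,619.85 → $1,596.62
Quarter 4: $1,596.62 − $1,596.62 → $0.00
Total paid: $21,456.17

$21,456.17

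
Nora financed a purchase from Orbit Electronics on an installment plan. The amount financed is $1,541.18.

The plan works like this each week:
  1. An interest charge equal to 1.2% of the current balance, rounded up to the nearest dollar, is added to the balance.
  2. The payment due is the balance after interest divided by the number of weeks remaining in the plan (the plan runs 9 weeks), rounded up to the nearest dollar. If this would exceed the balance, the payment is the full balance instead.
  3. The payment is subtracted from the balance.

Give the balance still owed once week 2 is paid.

$1,227.18

# | Opening | Interest | Payment | End bal
1 | $1,541.18 | $19.00 | $174.00 | $1,386.18
2 | $1,386.18 | $17.00 | $176.00 | $1,227.18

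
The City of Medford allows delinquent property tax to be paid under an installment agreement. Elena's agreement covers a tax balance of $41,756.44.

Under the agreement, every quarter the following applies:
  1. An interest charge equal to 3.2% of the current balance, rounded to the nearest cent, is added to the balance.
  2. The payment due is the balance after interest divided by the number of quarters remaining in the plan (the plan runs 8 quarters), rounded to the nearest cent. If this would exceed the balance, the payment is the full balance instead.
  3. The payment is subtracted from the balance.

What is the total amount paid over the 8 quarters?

Quarter 1: opening $41,756.44; interest $1,336.21 → $43,092.65; payment $5,386.58; balance $37,706.07
Quarter 2: opening $37,706.07; interest $1,206.59 → $38,912.66; payment $5,558.95; balance $33,353.71
Quarter 3: opening $33,353.71; interest $1,067.32 → $34,421.03; payment $5,736.84; balance $28,684.19
Quarter 4: opening $28,684.19; interest $917.89 → $29,602.08; payment $5,920.42; balance $23,681.66
Quarter 5: opening $23,681.66; interest $757.81 → $24,439.47; payment $6,109.87; balance $18,329.60
Quarter 6: opening $18,329.60; interest $586.55 → $18,916.15; payment $6,305.38; balance $12,610.77
Quarter 7: opening $12,610.77; interest $403.54 → $13,014.31; payment $6,507.16; balance $6,507.15
Quarter 8: opening $6,507.15; interest $208.23 → $6,715.38; payment $6,715.38; balance $0.00
Total paid: $48,240.58

$48,240.58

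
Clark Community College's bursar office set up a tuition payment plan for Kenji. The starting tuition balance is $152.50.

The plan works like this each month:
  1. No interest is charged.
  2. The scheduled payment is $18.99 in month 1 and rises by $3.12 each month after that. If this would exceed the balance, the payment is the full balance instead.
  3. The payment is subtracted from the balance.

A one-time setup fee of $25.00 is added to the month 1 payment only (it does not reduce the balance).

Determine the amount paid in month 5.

Month 1: $152.50 − $18.99 (+ $25.00 fee) → $133.51
Month 2: $133.51 − $22.11 → $111.40
Month 3: $111.40 − $25.23 → $86.17
Month 4: $86.17 − $28.35 → $57.82
Month 5: $57.82 − $31.47 → $26.35

$31.47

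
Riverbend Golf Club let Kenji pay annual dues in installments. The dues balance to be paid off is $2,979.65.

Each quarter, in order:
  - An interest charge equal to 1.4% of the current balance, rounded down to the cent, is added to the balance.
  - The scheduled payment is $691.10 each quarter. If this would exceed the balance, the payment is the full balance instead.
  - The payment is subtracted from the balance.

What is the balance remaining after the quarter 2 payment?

$1,671.78

# | Opening | Interest | Payment | End bal
1 | $2,979.65 | $41.71 | $691.10 | $2,330.26
2 | $2,330.26 | $32.62 | $691.10 | $1,671.78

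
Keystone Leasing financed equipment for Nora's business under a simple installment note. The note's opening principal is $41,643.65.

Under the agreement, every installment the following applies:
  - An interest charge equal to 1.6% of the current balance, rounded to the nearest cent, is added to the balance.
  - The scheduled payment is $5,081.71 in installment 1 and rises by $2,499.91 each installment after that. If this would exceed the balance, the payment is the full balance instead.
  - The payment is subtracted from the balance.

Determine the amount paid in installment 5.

# | Opening | Interest | Payment | End bal
1 | $41,643.65 | $666.30 | $5,081.71 | $37,228.24
2 | $37,228.24 | $595.65 | $7,581.62 | $30,242.27
3 | $30,242.27 | $483.88 | $10,081.53 | $20,644.62
4 | $20,644.62 | $330.31 | $12,581.44 | $8,393.49
5 | $8,393.49 | $134.30 | $8,527.79 | $0.00

$8,527.79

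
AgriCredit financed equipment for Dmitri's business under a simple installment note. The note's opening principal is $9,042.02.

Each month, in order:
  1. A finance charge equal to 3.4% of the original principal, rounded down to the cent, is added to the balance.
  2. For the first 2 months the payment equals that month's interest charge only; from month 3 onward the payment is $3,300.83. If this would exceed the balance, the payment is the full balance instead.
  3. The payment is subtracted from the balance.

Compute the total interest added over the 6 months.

Month 1: $9,042.02 +$307.42 interest = $9,349.44; pay $307.42 → $9,042.02
Month 2: $9,042.02 +$307.42 interest = $9,349.44; pay $307.42 → $9,042.02
Month 3: $9,042.02 +$307.42 interest = $9,349.44; pay $3,300.83 → $6,048.61
Month 4: $6,048.61 +$307.42 interest = $6,356.03; pay $3,300.83 → $3,055.20
Month 5: $3,055.20 +$307.42 interest = $3,362.62; pay $3,300.83 → $61.79
Month 6: $61.79 +$307.42 interest = $369.21; pay $369.21 → $0.00
Total interest: $307.42 + $307.42 + $307.42 + $307.42 + $307.42 + $307.42 = $1,844.52

$1,844.52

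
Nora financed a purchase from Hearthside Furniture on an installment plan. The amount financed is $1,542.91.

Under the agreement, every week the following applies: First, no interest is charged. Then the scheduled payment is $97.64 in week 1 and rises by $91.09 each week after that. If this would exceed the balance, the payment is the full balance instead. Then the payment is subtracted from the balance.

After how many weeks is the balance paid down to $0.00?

6

Week 1: opening $1,542.91; payment $97.64; balance $1,445.27
Week 2: opening $1,445.27; payment $188.73; balance $1,256.54
Week 3: opening $1,256.54; payment $279.82; balance $976.72
Week 4: opening $976.72; payment $370.91; balance $605.81
Week 5: opening $605.81; payment $462.00; balance $143.81
Week 6: opening $143.81; payment $143.81; balance $0.00
Balance reaches $0.00 in week 6.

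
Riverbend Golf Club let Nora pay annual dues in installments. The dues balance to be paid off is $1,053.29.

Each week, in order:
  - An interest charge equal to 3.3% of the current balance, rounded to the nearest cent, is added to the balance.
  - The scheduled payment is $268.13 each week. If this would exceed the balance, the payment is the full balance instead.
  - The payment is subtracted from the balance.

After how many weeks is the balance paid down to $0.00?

Week 1: $1,053.29 +$34.76 interest = $1,088.05; pay $268.13 → $819.92
Week 2: $819.92 +$27.06 interest = $846.98; pay $268.13 → $578.85
Week 3: $578.85 +$19.10 interest = $597.95; pay $268.13 → $329.82
Week 4: $329.82 +$10.88 interest = $340.70; pay $268.13 → $72.57
Week 5: $72.57 +$2.39 interest = $74.96; pay $74.96 → $0.00
Balance reaches $0.00 in week 5.

5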